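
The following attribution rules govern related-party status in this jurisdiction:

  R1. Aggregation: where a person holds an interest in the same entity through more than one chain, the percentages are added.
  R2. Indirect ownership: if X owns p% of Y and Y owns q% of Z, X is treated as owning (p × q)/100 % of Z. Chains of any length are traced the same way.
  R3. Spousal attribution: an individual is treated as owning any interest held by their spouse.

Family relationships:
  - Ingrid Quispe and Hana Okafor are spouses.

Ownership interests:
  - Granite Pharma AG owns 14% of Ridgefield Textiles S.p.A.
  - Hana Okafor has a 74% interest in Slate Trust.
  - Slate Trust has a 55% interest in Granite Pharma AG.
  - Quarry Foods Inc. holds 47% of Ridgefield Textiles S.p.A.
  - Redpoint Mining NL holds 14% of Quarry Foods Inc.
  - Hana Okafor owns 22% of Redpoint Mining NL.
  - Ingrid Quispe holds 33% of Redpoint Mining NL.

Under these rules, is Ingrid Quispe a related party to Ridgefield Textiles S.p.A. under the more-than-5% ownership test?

By spousal attribution (R3), Ingrid Quispe is treated as also owning Hana Okafor's interest in Redpoint Mining NL, giving 33% + 22% = 55%.
By spousal attribution (R3), Ingrid Quispe is treated as owning Hana Okafor's 74% interest in Slate Trust.
Chain via Redpoint Mining NL → Quarry Foods Inc. (R2): 55% × 14% × 47% = 3.619% of Ridgefield Textiles S.p.A.
Chain via Slate Trust → Granite Pharma AG (R2): 74% × 55% × 14% = 5.698% of Ridgefield Textiles S.p.A.
Aggregating (R1): 3.619% + 5.698% = 9.317%.
9.317% exceeds the 5% threshold, so Ingrid is a related party to Ridgefield Textiles S.p.A.

Yes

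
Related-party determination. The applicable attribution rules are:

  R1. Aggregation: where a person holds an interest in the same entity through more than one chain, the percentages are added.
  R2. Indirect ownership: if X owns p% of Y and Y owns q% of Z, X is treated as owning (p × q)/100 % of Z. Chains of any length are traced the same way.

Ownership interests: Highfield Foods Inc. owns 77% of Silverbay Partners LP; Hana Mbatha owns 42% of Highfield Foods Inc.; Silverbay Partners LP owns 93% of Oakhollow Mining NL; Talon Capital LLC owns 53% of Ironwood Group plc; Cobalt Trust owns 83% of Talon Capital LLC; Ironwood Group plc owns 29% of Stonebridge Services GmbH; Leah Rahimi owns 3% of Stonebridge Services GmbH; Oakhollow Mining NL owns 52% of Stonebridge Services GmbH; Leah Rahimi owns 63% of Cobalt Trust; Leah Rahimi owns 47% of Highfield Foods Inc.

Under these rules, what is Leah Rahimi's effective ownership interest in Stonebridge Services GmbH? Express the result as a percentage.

Chain via Cobalt Trust → Talon Capital LLC → Ironwood Group plc (R2): 63% × 83% × 53% × 29% = 8.036973% of Stonebridge Services GmbH.
Chain via Highfield Foods Inc. → Silverbay Partners LP → Oakhollow Mining NL (R2): 47% × 77% × 93% × 52% = 17.501484% of Stonebridge Services GmbH.
Direct interest in Stonebridge Services GmbH: 3%.
Aggregating (R1): 8.036973% + 17.501484% + 3% = 28.538457%.

28.538457%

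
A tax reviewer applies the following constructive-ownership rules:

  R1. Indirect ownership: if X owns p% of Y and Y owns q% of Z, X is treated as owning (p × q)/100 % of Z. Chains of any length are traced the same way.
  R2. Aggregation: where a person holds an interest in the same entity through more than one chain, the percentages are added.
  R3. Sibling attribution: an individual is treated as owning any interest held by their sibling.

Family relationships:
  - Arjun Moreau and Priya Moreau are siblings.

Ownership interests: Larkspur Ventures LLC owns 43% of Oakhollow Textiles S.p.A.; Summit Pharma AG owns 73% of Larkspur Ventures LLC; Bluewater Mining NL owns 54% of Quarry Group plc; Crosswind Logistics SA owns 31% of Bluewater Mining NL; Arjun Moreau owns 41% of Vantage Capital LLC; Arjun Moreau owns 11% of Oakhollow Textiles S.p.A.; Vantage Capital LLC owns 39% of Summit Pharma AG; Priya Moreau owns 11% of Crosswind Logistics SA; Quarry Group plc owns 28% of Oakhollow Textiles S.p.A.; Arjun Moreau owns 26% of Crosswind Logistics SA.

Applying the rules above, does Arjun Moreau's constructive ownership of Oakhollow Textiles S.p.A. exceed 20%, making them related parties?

By sibling attribution (R3), Arjun Moreau is treated as also owning Priya Moreau's interest in Crosswind Logistics SA, giving 26% + 11% = 37%.
Chain via Crosswind Logistics SA → Bluewater Mining NL → Quarry Group plc (R1): 37% × 31% × 54% × 28% = 1.734264% of Oakhollow Textiles S.p.A.
Chain via Vantage Capital LLC → Summit Pharma AG → Larkspur Ventures LLC (R1): 41% × 39% × 73% × 43% = 5.019261% of Oakhollow Textiles S.p.A.
Direct interest in Oakhollow Textiles S.p.A: 11%.
Aggregating (R2): 1.734264% + 5.019261% + 11% = 17.753525%.
17.753525% does not exceed the 20% threshold, so Arjun is not a related party to Oakhollow Textiles S.p.A.

No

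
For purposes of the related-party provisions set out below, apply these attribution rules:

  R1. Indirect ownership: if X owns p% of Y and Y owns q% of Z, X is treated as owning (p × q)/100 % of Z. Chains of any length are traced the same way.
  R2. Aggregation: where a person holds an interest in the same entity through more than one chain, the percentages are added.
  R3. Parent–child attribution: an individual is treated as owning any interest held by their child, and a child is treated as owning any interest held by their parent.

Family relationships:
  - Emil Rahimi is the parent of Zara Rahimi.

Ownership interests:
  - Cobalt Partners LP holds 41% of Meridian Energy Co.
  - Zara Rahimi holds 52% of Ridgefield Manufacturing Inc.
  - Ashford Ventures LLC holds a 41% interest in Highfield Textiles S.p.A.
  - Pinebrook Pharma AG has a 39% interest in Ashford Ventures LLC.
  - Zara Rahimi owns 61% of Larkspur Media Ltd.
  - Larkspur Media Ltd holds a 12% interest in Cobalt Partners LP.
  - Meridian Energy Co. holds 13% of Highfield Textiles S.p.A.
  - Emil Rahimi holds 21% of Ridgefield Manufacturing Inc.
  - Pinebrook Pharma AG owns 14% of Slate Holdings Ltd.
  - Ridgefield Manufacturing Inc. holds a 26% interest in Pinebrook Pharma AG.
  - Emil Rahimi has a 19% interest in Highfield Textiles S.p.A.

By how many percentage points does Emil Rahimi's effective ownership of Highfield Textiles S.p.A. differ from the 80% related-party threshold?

By parent–child attribution (R3), Emil Rahimi is treated as also owning Zara Rahimi's interest in Ridgefield Manufacturing Inc, giving 21% + 52% = 73%.
By parent–child attribution (R3), Emil Rahimi is treated as owning Zara Rahimi's 61% interest in Larkspur Media Ltd.
Chain via Ridgefield Manufacturing Inc. → Pinebrook Pharma AG → Ashford Ventures LLC (R1): 73% × 26% × 39% × 41% = 3.034902% of Highfield Textiles S.p.A.
Direct interest in Highfield Textiles S.p.A: 19%.
Chain via Larkspur Media Ltd → Cobalt Partners LP → Meridian Energy Co. (R1): 61% × 12% × 41% × 13% = 0.390156% of Highfield Textiles S.p.A.
Aggregating (R2): 3.034902% + 19% + 0.390156% = 22.425058%.
22.425058% falls short of the 80% threshold by 57.574942 percentage points.

57.574942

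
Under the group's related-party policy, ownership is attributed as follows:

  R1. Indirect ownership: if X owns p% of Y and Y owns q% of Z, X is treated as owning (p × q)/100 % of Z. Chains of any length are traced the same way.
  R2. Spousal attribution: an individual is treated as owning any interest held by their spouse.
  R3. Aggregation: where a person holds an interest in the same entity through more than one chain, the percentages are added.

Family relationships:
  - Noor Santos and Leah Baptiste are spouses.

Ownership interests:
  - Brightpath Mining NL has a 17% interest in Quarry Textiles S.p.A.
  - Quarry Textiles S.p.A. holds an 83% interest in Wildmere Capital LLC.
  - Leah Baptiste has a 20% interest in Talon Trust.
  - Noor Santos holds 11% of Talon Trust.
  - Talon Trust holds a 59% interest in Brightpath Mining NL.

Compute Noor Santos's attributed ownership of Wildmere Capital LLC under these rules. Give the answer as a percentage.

2.580719%

By spousal attribution (R2), Noor Santos is treated as also owning Leah Baptiste's interest in Talon Trust, giving 11% + 20% = 31%.
Chain via Talon Trust → Brightpath Mining NL → Quarry Textiles S.p.A. (R1): 31% × 59% × 17% × 83% = 2.580719% of Wildmere Capital LLC.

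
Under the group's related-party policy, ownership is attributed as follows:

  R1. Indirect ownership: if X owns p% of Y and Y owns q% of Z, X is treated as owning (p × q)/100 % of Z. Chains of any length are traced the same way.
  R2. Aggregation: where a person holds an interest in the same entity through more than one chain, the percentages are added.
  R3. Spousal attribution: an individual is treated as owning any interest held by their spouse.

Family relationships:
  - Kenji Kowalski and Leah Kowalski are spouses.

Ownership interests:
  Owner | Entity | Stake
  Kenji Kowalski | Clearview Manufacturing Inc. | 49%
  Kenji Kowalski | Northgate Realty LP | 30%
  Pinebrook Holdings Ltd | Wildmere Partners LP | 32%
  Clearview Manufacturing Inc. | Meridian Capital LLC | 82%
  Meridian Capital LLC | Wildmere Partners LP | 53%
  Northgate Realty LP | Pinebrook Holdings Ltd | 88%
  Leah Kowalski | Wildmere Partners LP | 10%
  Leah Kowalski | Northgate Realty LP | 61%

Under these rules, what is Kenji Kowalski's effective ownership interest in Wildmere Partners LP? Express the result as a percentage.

By spousal attribution (R3), Kenji Kowalski is treated as also owning Leah Kowalski's interest in Northgate Realty LP, giving 30% + 61% = 91%.
By spousal attribution (R3), Kenji Kowalski is treated as owning Leah Kowalski's 10% interest in Wildmere Partners LP.
Chain via Northgate Realty LP → Pinebrook Holdings Ltd (R1): 91% × 88% × 32% = 25.6256% of Wildmere Partners LP.
Chain via Clearview Manufacturing Inc. → Meridian Capital LLC (R1): 49% × 82% × 53% = 21.2954% of Wildmere Partners LP.
Direct interest in Wildmere Partners LP: 10%.
Aggregating (R2): 25.6256% + 21.2954% + 10% = 56.921%.

56.921%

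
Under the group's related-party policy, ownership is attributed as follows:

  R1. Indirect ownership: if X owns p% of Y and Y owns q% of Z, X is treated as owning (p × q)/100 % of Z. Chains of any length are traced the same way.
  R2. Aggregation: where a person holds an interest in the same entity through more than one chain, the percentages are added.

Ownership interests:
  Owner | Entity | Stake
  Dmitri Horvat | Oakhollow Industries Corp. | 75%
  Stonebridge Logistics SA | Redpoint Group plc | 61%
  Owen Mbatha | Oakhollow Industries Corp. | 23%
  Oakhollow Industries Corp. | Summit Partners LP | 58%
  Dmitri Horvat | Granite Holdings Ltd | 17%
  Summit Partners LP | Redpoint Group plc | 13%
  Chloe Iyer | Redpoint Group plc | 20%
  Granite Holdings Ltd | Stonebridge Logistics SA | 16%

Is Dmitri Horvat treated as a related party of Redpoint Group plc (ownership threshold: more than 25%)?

Chain via Granite Holdings Ltd → Stonebridge Logistics SA (R1): 17% × 16% × 61% = 1.6592% of Redpoint Group plc.
Chain via Oakhollow Industries Corp. → Summit Partners LP (R1): 75% × 58% × 13% = 5.655% of Redpoint Group plc.
Aggregating (R2): 1.6592% + 5.655% = 7.3142%.
7.3142% does not exceed the 25% threshold, so Dmitri is not a related party to Redpoint Group plc.

No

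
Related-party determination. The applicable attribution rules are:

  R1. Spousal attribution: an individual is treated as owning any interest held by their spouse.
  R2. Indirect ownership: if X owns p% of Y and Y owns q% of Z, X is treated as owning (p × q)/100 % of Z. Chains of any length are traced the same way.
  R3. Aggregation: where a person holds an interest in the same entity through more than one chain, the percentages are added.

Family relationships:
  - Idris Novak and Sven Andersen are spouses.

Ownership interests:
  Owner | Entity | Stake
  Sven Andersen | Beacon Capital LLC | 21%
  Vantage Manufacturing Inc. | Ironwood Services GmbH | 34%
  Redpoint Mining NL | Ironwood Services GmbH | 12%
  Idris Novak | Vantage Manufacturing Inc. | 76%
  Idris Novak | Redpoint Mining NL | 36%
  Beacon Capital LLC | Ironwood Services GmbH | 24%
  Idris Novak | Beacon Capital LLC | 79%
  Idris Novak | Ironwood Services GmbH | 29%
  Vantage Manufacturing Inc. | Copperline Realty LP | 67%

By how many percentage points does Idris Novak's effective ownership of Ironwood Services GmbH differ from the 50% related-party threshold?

By spousal attribution (R1), Idris Novak is treated as also owning Sven Andersen's interest in Beacon Capital LLC, giving 79% + 21% = 100%.
Chain via Beacon Capital LLC (R2): 100% × 24% = 24% of Ironwood Services GmbH.
Chain via Redpoint Mining NL (R2): 36% × 12% = 4.32% of Ironwood Services GmbH.
Chain via Vantage Manufacturing Inc. (R2): 76% × 34% = 25.84% of Ironwood Services GmbH.
Direct interest in Ironwood Services GmbH: 29%.
Aggregating (R3): 24% + 4.32% + 25.84% + 29% = 83.16%.
83.16% exceeds the 50% threshold by 33.16 percentage points.

33.16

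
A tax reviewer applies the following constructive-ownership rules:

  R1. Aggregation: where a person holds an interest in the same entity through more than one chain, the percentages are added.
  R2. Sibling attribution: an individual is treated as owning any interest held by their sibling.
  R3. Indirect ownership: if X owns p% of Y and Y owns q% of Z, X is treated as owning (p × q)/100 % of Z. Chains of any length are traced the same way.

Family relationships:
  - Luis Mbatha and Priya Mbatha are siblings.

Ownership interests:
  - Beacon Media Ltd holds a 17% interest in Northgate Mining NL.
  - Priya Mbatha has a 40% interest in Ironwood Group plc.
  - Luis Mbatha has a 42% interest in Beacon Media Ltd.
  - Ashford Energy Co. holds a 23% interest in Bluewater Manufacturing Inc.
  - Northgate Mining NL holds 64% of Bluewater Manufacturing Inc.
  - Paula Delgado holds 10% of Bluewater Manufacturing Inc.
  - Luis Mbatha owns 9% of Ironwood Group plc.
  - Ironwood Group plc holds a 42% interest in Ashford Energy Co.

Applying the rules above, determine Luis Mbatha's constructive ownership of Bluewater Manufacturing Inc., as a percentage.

By sibling attribution (R2), Luis Mbatha is treated as also owning Priya Mbatha's interest in Ironwood Group plc, giving 9% + 40% = 49%.
Chain via Beacon Media Ltd → Northgate Mining NL (R3): 42% × 17% × 64% = 4.5696% of Bluewater Manufacturing Inc.
Chain via Ironwood Group plc → Ashford Energy Co. (R3): 49% × 42% × 23% = 4.7334% of Bluewater Manufacturing Inc.
Aggregating (R1): 4.5696% + 4.7334% = 9.303%.

9.303%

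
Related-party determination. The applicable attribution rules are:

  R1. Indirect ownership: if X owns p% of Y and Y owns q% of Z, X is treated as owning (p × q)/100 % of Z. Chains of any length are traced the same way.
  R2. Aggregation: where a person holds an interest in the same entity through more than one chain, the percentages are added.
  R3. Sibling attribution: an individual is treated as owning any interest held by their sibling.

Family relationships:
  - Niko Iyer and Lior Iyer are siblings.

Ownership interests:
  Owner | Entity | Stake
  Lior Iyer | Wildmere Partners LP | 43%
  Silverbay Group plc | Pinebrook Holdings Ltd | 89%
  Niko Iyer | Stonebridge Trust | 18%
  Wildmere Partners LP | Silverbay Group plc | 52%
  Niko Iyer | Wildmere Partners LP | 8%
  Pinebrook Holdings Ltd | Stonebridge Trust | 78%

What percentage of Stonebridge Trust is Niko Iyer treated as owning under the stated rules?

36.410184%

By sibling attribution (R3), Niko Iyer is treated as also owning Lior Iyer's interest in Wildmere Partners LP, giving 8% + 43% = 51%.
Chain via Wildmere Partners LP → Silverbay Group plc → Pinebrook Holdings Ltd (R1): 51% × 52% × 89% × 78% = 18.410184% of Stonebridge Trust.
Direct interest in Stonebridge Trust: 18%.
Aggregating (R2): 18.410184% + 18% = 36.410184%.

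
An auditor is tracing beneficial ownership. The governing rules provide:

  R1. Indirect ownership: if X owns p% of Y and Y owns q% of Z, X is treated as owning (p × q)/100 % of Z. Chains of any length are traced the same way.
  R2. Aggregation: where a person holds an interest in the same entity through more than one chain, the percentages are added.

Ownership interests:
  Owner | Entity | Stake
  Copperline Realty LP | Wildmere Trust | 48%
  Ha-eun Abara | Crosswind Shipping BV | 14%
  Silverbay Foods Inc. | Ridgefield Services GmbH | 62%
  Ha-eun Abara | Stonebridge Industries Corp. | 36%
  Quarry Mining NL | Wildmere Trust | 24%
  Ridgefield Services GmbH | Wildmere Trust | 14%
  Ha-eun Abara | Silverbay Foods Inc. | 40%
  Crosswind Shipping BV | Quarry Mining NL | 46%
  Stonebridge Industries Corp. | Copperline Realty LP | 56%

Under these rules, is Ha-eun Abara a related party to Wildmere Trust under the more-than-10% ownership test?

Yes

Chain via Stonebridge Industries Corp. → Copperline Realty LP (R1): 36% × 56% × 48% = 9.6768% of Wildmere Trust.
Chain via Crosswind Shipping BV → Quarry Mining NL (R1): 14% × 46% × 24% = 1.5456% of Wildmere Trust.
Chain via Silverbay Foods Inc. → Ridgefield Services GmbH (R1): 40% × 62% × 14% = 3.472% of Wildmere Trust.
Aggregating (R2): 9.6768% + 1.5456% + 3.472% = 14.6944%.
14.6944% exceeds the 10% threshold, so Ha-eun is a related party to Wildmere Trust.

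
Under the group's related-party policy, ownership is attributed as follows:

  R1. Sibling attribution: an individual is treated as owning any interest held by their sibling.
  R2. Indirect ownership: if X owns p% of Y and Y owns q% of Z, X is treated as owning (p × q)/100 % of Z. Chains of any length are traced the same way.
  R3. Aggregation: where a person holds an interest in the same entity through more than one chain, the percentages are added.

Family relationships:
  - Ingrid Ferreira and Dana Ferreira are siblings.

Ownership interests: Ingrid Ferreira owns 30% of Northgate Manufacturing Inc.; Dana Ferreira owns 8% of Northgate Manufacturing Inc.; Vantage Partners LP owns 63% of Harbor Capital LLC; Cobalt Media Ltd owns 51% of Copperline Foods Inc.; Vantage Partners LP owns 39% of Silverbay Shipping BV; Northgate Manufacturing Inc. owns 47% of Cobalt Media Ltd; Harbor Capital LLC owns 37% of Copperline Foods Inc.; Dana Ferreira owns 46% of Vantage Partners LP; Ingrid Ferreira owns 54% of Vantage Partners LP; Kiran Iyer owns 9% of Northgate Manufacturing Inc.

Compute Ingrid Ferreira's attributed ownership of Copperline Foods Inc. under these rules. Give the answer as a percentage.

By sibling attribution (R1), Ingrid Ferreira is treated as also owning Dana Ferreira's interest in Northgate Manufacturing Inc, giving 30% + 8% = 38%.
By sibling attribution (R1), Ingrid Ferreira is treated as also owning Dana Ferreira's interest in Vantage Partners LP, giving 54% + 46% = 100%.
Chain via Northgate Manufacturing Inc. → Cobalt Media Ltd (R2): 38% × 47% × 51% = 9.1086% of Copperline Foods Inc.
Chain via Vantage Partners LP → Harbor Capital LLC (R2): 100% × 63% × 37% = 23.31% of Copperline Foods Inc.
Aggregating (R3): 9.1086% + 23.31% = 32.4186%.

32.4186%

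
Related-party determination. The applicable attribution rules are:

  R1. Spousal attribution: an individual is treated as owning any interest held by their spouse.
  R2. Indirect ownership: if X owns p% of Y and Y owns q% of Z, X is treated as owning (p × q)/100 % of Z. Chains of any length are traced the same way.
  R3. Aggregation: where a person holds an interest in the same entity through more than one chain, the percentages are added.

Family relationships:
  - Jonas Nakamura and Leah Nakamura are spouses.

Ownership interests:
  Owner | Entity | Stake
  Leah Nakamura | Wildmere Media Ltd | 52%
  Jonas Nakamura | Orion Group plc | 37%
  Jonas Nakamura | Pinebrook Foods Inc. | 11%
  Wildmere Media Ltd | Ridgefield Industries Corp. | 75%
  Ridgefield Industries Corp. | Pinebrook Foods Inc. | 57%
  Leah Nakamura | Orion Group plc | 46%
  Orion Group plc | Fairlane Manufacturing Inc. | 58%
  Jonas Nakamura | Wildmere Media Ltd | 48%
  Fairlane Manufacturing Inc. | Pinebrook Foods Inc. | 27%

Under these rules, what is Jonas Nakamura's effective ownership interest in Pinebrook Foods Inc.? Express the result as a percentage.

66.7478%

By spousal attribution (R1), Jonas Nakamura is treated as also owning Leah Nakamura's interest in Orion Group plc, giving 37% + 46% = 83%.
By spousal attribution (R1), Jonas Nakamura is treated as also owning Leah Nakamura's interest in Wildmere Media Ltd, giving 48% + 52% = 100%.
Chain via Orion Group plc → Fairlane Manufacturing Inc. (R2): 83% × 58% × 27% = 12.9978% of Pinebrook Foods Inc.
Chain via Wildmere Media Ltd → Ridgefield Industries Corp. (R2): 100% × 75% × 57% = 42.75% of Pinebrook Foods Inc.
Direct interest in Pinebrook Foods Inc: 11%.
Aggregating (R3): 12.9978% + 42.75% + 11% = 66.7478%.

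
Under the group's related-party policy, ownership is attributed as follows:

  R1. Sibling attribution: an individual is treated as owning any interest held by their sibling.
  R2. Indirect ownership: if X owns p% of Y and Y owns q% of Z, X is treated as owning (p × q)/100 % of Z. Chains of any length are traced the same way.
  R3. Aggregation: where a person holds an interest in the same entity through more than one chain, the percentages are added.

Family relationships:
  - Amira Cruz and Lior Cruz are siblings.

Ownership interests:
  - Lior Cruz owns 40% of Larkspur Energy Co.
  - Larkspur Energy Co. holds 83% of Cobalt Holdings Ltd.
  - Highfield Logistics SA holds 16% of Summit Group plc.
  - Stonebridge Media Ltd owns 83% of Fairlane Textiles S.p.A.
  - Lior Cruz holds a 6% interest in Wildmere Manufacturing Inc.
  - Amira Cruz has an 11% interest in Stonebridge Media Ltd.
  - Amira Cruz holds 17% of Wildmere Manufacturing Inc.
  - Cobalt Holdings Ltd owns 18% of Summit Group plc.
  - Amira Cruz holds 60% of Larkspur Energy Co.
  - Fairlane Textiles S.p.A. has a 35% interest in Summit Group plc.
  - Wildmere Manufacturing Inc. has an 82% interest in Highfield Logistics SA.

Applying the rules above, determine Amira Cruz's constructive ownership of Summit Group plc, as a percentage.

21.1531%

By sibling attribution (R1), Amira Cruz is treated as also owning Lior Cruz's interest in Larkspur Energy Co, giving 60% + 40% = 100%.
By sibling attribution (R1), Amira Cruz is treated as also owning Lior Cruz's interest in Wildmere Manufacturing Inc, giving 17% + 6% = 23%.
Chain via Larkspur Energy Co. → Cobalt Holdings Ltd (R2): 100% × 83% × 18% = 14.94% of Summit Group plc.
Chain via Stonebridge Media Ltd → Fairlane Textiles S.p.A. (R2): 11% × 83% × 35% = 3.1955% of Summit Group plc.
Chain via Wildmere Manufacturing Inc. → Highfield Logistics SA (R2): 23% × 82% × 16% = 3.0176% of Summit Group plc.
Aggregating (R3): 14.94% + 3.1955% + 3.0176% = 21.1531%.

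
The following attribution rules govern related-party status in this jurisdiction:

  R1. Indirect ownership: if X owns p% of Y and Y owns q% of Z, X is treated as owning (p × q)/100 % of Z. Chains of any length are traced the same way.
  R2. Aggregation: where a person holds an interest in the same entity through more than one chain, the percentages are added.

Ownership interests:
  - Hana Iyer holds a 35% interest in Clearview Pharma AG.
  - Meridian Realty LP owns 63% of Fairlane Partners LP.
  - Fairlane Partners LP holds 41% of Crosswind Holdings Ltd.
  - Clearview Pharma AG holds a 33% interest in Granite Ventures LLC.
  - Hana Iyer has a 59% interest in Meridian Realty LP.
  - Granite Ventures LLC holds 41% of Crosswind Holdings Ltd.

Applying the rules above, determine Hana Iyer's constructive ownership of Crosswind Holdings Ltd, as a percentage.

Chain via Meridian Realty LP → Fairlane Partners LP (R1): 59% × 63% × 41% = 15.2397% of Crosswind Holdings Ltd.
Chain via Clearview Pharma AG → Granite Ventures LLC (R1): 35% × 33% × 41% = 4.7355% of Crosswind Holdings Ltd.
Aggregating (R2): 15.2397% + 4.7355% = 19.9752%.

19.9752%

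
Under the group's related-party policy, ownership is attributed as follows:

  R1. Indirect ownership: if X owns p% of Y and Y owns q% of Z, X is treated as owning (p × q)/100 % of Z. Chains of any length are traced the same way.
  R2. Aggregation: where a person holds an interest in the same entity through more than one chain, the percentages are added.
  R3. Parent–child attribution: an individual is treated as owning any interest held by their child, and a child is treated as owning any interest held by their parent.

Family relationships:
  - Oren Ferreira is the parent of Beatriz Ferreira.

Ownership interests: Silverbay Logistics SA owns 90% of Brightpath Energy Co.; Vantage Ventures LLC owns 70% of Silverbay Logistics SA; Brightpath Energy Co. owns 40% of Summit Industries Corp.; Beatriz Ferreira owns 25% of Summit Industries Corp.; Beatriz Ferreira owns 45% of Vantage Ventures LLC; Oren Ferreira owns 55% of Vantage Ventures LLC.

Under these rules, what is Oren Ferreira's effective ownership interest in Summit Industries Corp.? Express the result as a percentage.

By parent–child attribution (R3), Oren Ferreira is treated as also owning Beatriz Ferreira's interest in Vantage Ventures LLC, giving 55% + 45% = 100%.
By parent–child attribution (R3), Oren Ferreira is treated as owning Beatriz Ferreira's 25% interest in Summit Industries Corp.
Chain via Vantage Ventures LLC → Silverbay Logistics SA → Brightpath Energy Co. (R1): 100% × 70% × 90% × 40% = 25.2% of Summit Industries Corp.
Direct interest in Summit Industries Corp: 25%.
Aggregating (R2): 25.2% + 25% = 50.2%.

50.2%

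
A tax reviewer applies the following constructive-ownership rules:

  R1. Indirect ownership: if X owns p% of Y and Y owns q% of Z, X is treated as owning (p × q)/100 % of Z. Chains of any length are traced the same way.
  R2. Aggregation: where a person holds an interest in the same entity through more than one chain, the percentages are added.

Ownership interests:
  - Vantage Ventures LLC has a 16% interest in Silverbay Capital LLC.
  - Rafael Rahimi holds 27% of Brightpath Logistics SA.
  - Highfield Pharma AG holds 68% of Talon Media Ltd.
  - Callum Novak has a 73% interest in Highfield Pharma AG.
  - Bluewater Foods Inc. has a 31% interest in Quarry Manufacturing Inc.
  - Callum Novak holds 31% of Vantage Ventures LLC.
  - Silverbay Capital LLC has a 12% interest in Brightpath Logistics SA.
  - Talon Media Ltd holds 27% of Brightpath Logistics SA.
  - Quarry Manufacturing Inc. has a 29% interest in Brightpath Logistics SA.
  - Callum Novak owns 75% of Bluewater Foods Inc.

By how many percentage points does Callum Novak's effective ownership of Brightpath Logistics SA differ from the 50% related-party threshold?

Chain via Vantage Ventures LLC → Silverbay Capital LLC (R1): 31% × 16% × 12% = 0.5952% of Brightpath Logistics SA.
Chain via Highfield Pharma AG → Talon Media Ltd (R1): 73% × 68% × 27% = 13.4028% of Brightpath Logistics SA.
Chain via Bluewater Foods Inc. → Quarry Manufacturing Inc. (R1): 75% × 31% × 29% = 6.7425% of Brightpath Logistics SA.
Aggregating (R2): 0.5952% + 13.4028% + 6.7425% = 20.7405%.
20.7405% falls short of the 50% threshold by 29.2595 percentage points.

29.2595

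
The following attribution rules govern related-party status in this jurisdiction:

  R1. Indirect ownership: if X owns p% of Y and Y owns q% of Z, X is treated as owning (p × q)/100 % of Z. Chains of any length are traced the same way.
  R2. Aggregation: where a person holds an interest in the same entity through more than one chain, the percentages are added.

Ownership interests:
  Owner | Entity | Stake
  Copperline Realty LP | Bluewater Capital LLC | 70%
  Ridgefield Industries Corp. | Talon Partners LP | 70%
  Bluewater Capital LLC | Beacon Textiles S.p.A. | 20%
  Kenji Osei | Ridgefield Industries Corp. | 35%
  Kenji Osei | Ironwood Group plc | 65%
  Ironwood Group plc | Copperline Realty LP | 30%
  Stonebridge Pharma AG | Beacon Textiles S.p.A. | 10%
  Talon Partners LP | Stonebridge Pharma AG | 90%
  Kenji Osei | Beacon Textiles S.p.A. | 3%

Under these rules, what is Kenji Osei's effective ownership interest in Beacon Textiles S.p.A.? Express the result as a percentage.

7.935%

Chain via Ridgefield Industries Corp. → Talon Partners LP → Stonebridge Pharma AG (R1): 35% × 70% × 90% × 10% = 2.205% of Beacon Textiles S.p.A.
Chain via Ironwood Group plc → Copperline Realty LP → Bluewater Capital LLC (R1): 65% × 30% × 70% × 20% = 2.73% of Beacon Textiles S.p.A.
Direct interest in Beacon Textiles S.p.A: 3%.
Aggregating (R2): 2.205% + 2.73% + 3% = 7.935%.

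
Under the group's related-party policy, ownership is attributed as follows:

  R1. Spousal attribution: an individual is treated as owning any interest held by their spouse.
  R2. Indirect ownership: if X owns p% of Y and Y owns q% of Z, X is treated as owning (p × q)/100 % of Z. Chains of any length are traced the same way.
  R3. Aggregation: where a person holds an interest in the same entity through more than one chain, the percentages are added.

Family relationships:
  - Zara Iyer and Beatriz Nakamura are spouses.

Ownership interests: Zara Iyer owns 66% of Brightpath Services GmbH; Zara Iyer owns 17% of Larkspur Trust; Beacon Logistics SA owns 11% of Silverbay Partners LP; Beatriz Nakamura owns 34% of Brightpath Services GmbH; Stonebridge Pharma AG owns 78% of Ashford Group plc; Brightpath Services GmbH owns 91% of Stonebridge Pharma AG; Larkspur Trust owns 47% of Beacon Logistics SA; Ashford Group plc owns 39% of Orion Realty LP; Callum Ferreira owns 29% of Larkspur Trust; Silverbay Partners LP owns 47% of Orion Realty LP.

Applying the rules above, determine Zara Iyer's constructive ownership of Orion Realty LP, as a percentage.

28.095283%

By spousal attribution (R1), Zara Iyer is treated as also owning Beatriz Nakamura's interest in Brightpath Services GmbH, giving 66% + 34% = 100%.
Chain via Larkspur Trust → Beacon Logistics SA → Silverbay Partners LP (R2): 17% × 47% × 11% × 47% = 0.413083% of Orion Realty LP.
Chain via Brightpath Services GmbH → Stonebridge Pharma AG → Ashford Group plc (R2): 100% × 91% × 78% × 39% = 27.6822% of Orion Realty LP.
Aggregating (R3): 0.413083% + 27.6822% = 28.095283%.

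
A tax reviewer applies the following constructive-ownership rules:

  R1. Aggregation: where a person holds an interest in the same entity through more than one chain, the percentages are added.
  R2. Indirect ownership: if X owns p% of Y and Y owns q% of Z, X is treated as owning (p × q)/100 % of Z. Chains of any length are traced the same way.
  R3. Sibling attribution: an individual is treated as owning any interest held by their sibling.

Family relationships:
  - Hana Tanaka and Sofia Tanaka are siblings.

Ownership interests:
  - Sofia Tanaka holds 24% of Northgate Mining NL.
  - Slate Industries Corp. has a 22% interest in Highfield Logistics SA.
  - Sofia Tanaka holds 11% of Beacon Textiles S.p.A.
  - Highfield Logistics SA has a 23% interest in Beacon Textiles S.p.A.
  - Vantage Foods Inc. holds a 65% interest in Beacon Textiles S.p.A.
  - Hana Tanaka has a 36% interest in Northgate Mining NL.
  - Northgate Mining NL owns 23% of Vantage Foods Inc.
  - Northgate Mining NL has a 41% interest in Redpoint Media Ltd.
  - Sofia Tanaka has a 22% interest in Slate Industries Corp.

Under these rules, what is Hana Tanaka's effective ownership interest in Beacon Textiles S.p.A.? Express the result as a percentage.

By sibling attribution (R3), Hana Tanaka is treated as also owning Sofia Tanaka's interest in Northgate Mining NL, giving 36% + 24% = 60%.
By sibling attribution (R3), Hana Tanaka is treated as owning Sofia Tanaka's 22% interest in Slate Industries Corp.
By sibling attribution (R3), Hana Tanaka is treated as owning Sofia Tanaka's 11% interest in Beacon Textiles S.p.A.
Chain via Northgate Mining NL → Vantage Foods Inc. (R2): 60% × 23% × 65% = 8.97% of Beacon Textiles S.p.A.
Chain via Slate Industries Corp. → Highfield Logistics SA (R2): 22% × 22% × 23% = 1.1132% of Beacon Textiles S.p.A.
Direct interest in Beacon Textiles S.p.A: 11%.
Aggregating (R1): 8.97% + 1.1132% + 11% = 21.0832%.

21.0832%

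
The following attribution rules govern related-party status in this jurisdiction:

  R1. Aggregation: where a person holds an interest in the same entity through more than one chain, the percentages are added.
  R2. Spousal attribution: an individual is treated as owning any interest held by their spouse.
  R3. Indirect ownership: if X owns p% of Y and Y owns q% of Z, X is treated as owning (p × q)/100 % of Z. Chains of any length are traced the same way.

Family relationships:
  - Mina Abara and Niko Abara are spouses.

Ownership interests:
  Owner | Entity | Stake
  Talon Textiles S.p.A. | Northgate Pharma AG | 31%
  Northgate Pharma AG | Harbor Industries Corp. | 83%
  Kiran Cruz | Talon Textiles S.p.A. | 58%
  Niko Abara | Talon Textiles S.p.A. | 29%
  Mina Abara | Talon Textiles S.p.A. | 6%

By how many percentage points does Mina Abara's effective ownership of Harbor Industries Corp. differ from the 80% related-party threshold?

By spousal attribution (R2), Mina Abara is treated as also owning Niko Abara's interest in Talon Textiles S.p.A, giving 6% + 29% = 35%.
Chain via Talon Textiles S.p.A. → Northgate Pharma AG (R3): 35% × 31% × 83% = 9.0055% of Harbor Industries Corp.
9.0055% falls short of the 80% threshold by 70.9945 percentage points.

70.9945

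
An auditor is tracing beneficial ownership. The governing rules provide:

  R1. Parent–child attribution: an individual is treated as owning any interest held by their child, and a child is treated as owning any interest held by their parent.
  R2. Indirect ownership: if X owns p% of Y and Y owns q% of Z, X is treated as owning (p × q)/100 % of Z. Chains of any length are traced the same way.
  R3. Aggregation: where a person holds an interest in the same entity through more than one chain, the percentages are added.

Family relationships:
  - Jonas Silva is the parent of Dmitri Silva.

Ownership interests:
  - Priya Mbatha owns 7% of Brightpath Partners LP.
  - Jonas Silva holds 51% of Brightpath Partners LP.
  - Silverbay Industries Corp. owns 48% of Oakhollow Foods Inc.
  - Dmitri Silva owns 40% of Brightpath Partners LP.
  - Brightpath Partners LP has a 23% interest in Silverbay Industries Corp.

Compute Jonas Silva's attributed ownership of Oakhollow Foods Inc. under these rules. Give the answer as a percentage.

By parent–child attribution (R1), Jonas Silva is treated as also owning Dmitri Silva's interest in Brightpath Partners LP, giving 51% + 40% = 91%.
Chain via Brightpath Partners LP → Silverbay Industries Corp. (R2): 91% × 23% × 48% = 10.0464% of Oakhollow Foods Inc.

10.0464%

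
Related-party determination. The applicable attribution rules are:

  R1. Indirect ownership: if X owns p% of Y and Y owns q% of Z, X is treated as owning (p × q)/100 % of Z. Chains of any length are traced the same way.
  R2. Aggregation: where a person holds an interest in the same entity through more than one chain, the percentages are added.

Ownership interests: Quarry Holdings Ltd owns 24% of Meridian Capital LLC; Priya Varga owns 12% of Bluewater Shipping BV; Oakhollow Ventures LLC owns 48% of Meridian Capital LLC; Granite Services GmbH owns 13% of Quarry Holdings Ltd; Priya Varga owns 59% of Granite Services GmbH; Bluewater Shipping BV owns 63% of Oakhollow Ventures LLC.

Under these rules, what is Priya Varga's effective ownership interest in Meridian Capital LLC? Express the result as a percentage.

Chain via Bluewater Shipping BV → Oakhollow Ventures LLC (R1): 12% × 63% × 48% = 3.6288% of Meridian Capital LLC.
Chain via Granite Services GmbH → Quarry Holdings Ltd (R1): 59% × 13% × 24% = 1.8408% of Meridian Capital LLC.
Aggregating (R2): 3.6288% + 1.8408% = 5.4696%.

5.4696%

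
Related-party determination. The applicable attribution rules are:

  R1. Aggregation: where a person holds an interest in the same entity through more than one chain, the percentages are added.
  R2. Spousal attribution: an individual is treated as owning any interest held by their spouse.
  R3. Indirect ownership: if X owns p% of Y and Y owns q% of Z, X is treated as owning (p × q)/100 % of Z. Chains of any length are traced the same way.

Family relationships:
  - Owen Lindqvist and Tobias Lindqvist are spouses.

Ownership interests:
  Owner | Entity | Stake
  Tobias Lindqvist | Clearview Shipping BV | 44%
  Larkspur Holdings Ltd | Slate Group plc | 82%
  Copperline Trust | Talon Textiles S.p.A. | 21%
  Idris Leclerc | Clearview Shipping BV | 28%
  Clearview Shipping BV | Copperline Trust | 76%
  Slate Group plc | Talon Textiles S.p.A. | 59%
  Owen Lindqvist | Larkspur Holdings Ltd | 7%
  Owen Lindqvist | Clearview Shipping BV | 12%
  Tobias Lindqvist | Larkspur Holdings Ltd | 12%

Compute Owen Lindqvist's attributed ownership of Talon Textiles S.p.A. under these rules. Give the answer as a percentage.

18.1298%

By spousal attribution (R2), Owen Lindqvist is treated as also owning Tobias Lindqvist's interest in Larkspur Holdings Ltd, giving 7% + 12% = 19%.
By spousal attribution (R2), Owen Lindqvist is treated as also owning Tobias Lindqvist's interest in Clearview Shipping BV, giving 12% + 44% = 56%.
Chain via Larkspur Holdings Ltd → Slate Group plc (R3): 19% × 82% × 59% = 9.1922% of Talon Textiles S.p.A.
Chain via Clearview Shipping BV → Copperline Trust (R3): 56% × 76% × 21% = 8.9376% of Talon Textiles S.p.A.
Aggregating (R1): 9.1922% + 8.9376% = 18.1298%.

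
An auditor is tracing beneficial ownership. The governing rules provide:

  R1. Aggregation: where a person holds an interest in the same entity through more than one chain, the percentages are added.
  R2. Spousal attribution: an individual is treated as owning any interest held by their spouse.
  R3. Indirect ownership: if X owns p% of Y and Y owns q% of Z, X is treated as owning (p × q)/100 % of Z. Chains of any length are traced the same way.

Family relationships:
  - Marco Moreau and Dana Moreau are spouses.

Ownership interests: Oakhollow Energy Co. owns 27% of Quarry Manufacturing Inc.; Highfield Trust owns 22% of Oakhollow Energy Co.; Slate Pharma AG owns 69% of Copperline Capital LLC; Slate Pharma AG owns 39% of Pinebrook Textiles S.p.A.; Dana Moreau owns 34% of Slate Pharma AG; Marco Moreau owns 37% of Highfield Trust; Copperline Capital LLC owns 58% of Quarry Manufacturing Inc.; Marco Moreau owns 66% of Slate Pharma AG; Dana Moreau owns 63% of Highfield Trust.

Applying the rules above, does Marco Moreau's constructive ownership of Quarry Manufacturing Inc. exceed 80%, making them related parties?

No

By spousal attribution (R2), Marco Moreau is treated as also owning Dana Moreau's interest in Slate Pharma AG, giving 66% + 34% = 100%.
By spousal attribution (R2), Marco Moreau is treated as also owning Dana Moreau's interest in Highfield Trust, giving 37% + 63% = 100%.
Chain via Slate Pharma AG → Copperline Capital LLC (R3): 100% × 69% × 58% = 40.02% of Quarry Manufacturing Inc.
Chain via Highfield Trust → Oakhollow Energy Co. (R3): 100% × 22% × 27% = 5.94% of Quarry Manufacturing Inc.
Aggregating (R1): 40.02% + 5.94% = 45.96%.
45.96% does not exceed the 80% threshold, so Marco is not a related party to Quarry Manufacturing Inc.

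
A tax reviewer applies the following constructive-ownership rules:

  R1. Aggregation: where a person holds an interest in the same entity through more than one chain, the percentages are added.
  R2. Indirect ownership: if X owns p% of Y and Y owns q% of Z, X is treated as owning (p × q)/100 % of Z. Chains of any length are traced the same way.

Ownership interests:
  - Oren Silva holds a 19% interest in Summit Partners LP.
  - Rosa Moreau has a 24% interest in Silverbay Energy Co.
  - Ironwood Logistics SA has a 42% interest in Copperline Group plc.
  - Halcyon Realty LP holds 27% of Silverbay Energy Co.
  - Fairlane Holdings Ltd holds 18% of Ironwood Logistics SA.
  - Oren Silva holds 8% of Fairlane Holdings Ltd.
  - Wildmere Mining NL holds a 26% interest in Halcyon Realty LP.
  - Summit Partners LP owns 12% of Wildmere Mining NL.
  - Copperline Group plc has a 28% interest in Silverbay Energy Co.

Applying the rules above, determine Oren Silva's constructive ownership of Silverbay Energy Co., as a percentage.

Chain via Fairlane Holdings Ltd → Ironwood Logistics SA → Copperline Group plc (R2): 8% × 18% × 42% × 28% = 0.169344% of Silverbay Energy Co.
Chain via Summit Partners LP → Wildmere Mining NL → Halcyon Realty LP (R2): 19% × 12% × 26% × 27% = 0.160056% of Silverbay Energy Co.
Aggregating (R1): 0.169344% + 0.160056% = 0.3294%.

0.3294%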